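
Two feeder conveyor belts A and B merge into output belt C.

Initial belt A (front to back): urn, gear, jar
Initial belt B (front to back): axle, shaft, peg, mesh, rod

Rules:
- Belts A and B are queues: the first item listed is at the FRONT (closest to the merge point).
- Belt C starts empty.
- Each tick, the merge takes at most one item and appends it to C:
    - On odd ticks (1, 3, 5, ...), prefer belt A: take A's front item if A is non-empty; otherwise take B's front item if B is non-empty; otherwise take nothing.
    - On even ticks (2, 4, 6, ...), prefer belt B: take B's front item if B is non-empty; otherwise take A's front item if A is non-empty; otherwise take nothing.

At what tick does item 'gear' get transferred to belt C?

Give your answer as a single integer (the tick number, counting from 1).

Answer: 3

Derivation:
Tick 1: prefer A, take urn from A; A=[gear,jar] B=[axle,shaft,peg,mesh,rod] C=[urn]
Tick 2: prefer B, take axle from B; A=[gear,jar] B=[shaft,peg,mesh,rod] C=[urn,axle]
Tick 3: prefer A, take gear from A; A=[jar] B=[shaft,peg,mesh,rod] C=[urn,axle,gear]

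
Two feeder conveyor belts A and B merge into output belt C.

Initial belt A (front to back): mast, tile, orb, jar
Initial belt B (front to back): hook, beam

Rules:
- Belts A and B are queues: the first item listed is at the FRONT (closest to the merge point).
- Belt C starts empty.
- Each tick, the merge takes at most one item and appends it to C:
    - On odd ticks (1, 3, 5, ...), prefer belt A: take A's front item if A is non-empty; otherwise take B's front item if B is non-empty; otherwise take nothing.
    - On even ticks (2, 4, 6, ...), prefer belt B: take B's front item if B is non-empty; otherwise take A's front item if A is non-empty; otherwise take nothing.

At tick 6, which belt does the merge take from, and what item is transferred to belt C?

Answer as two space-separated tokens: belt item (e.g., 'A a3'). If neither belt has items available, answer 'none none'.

Tick 1: prefer A, take mast from A; A=[tile,orb,jar] B=[hook,beam] C=[mast]
Tick 2: prefer B, take hook from B; A=[tile,orb,jar] B=[beam] C=[mast,hook]
Tick 3: prefer A, take tile from A; A=[orb,jar] B=[beam] C=[mast,hook,tile]
Tick 4: prefer B, take beam from B; A=[orb,jar] B=[-] C=[mast,hook,tile,beam]
Tick 5: prefer A, take orb from A; A=[jar] B=[-] C=[mast,hook,tile,beam,orb]
Tick 6: prefer B, take jar from A; A=[-] B=[-] C=[mast,hook,tile,beam,orb,jar]

Answer: A jar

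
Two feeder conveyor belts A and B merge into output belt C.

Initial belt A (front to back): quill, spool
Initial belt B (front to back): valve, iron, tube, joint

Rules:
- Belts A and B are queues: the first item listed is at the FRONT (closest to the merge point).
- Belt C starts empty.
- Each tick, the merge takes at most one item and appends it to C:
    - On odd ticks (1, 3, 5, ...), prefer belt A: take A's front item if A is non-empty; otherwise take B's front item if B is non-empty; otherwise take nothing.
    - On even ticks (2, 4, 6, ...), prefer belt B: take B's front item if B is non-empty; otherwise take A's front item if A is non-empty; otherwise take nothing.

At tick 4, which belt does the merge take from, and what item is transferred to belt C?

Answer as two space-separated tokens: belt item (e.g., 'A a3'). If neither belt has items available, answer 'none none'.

Tick 1: prefer A, take quill from A; A=[spool] B=[valve,iron,tube,joint] C=[quill]
Tick 2: prefer B, take valve from B; A=[spool] B=[iron,tube,joint] C=[quill,valve]
Tick 3: prefer A, take spool from A; A=[-] B=[iron,tube,joint] C=[quill,valve,spool]
Tick 4: prefer B, take iron from B; A=[-] B=[tube,joint] C=[quill,valve,spool,iron]

Answer: B iron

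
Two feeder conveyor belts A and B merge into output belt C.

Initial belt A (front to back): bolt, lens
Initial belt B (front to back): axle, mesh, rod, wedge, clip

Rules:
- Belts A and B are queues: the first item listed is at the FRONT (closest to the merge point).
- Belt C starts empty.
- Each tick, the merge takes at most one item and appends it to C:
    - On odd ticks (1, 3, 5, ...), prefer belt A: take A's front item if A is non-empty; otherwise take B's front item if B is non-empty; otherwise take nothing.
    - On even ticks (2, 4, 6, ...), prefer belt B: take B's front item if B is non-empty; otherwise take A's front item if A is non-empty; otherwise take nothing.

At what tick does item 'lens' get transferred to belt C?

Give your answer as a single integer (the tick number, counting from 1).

Answer: 3

Derivation:
Tick 1: prefer A, take bolt from A; A=[lens] B=[axle,mesh,rod,wedge,clip] C=[bolt]
Tick 2: prefer B, take axle from B; A=[lens] B=[mesh,rod,wedge,clip] C=[bolt,axle]
Tick 3: prefer A, take lens from A; A=[-] B=[mesh,rod,wedge,clip] C=[bolt,axle,lens]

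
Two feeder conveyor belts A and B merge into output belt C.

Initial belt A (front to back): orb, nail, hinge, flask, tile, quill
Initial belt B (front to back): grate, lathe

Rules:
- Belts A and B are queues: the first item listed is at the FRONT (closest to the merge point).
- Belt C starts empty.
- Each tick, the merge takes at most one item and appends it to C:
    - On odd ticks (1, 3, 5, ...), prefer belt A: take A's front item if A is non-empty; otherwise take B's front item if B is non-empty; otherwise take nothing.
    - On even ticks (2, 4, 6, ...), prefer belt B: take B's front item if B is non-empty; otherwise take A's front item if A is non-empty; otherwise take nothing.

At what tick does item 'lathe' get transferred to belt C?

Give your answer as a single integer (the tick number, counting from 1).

Answer: 4

Derivation:
Tick 1: prefer A, take orb from A; A=[nail,hinge,flask,tile,quill] B=[grate,lathe] C=[orb]
Tick 2: prefer B, take grate from B; A=[nail,hinge,flask,tile,quill] B=[lathe] C=[orb,grate]
Tick 3: prefer A, take nail from A; A=[hinge,flask,tile,quill] B=[lathe] C=[orb,grate,nail]
Tick 4: prefer B, take lathe from B; A=[hinge,flask,tile,quill] B=[-] C=[orb,grate,nail,lathe]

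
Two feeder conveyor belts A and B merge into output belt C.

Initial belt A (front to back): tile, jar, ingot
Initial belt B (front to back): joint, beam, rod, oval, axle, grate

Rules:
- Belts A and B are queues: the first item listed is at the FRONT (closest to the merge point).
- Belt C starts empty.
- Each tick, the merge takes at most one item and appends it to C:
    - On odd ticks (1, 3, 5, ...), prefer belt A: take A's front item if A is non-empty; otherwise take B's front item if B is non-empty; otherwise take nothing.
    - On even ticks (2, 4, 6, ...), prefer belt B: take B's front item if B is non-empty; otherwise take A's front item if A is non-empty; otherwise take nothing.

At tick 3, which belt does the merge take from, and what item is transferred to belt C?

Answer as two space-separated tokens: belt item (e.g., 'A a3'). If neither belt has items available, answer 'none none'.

Tick 1: prefer A, take tile from A; A=[jar,ingot] B=[joint,beam,rod,oval,axle,grate] C=[tile]
Tick 2: prefer B, take joint from B; A=[jar,ingot] B=[beam,rod,oval,axle,grate] C=[tile,joint]
Tick 3: prefer A, take jar from A; A=[ingot] B=[beam,rod,oval,axle,grate] C=[tile,joint,jar]

Answer: A jar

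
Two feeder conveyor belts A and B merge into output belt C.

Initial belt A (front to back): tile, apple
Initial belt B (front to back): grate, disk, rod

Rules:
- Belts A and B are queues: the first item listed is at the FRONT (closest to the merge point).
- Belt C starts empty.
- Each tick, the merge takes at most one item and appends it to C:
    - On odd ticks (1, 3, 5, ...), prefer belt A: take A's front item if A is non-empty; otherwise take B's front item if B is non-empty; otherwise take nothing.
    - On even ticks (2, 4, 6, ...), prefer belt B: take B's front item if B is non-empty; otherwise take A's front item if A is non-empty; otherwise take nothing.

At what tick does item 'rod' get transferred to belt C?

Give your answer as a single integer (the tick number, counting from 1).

Answer: 5

Derivation:
Tick 1: prefer A, take tile from A; A=[apple] B=[grate,disk,rod] C=[tile]
Tick 2: prefer B, take grate from B; A=[apple] B=[disk,rod] C=[tile,grate]
Tick 3: prefer A, take apple from A; A=[-] B=[disk,rod] C=[tile,grate,apple]
Tick 4: prefer B, take disk from B; A=[-] B=[rod] C=[tile,grate,apple,disk]
Tick 5: prefer A, take rod from B; A=[-] B=[-] C=[tile,grate,apple,disk,rod]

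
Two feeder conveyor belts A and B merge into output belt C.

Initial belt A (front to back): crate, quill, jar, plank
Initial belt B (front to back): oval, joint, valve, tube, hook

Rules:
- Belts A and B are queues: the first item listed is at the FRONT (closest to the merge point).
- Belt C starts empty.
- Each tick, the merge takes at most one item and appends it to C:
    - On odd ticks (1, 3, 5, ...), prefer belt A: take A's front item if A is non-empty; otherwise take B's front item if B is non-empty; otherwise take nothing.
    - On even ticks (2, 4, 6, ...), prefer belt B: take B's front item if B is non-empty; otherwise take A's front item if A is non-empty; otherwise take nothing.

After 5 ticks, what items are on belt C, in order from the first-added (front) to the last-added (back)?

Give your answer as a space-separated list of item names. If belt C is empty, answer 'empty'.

Answer: crate oval quill joint jar

Derivation:
Tick 1: prefer A, take crate from A; A=[quill,jar,plank] B=[oval,joint,valve,tube,hook] C=[crate]
Tick 2: prefer B, take oval from B; A=[quill,jar,plank] B=[joint,valve,tube,hook] C=[crate,oval]
Tick 3: prefer A, take quill from A; A=[jar,plank] B=[joint,valve,tube,hook] C=[crate,oval,quill]
Tick 4: prefer B, take joint from B; A=[jar,plank] B=[valve,tube,hook] C=[crate,oval,quill,joint]
Tick 5: prefer A, take jar from A; A=[plank] B=[valve,tube,hook] C=[crate,oval,quill,joint,jar]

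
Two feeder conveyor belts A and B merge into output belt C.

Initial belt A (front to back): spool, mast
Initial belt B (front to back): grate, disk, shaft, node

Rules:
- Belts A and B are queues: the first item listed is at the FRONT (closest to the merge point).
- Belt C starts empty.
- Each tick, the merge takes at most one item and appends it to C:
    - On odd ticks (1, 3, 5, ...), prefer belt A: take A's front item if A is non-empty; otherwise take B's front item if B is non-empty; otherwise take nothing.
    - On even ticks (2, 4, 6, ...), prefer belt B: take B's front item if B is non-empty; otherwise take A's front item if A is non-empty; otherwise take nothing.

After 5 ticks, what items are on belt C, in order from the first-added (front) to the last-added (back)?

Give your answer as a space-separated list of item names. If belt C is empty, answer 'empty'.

Answer: spool grate mast disk shaft

Derivation:
Tick 1: prefer A, take spool from A; A=[mast] B=[grate,disk,shaft,node] C=[spool]
Tick 2: prefer B, take grate from B; A=[mast] B=[disk,shaft,node] C=[spool,grate]
Tick 3: prefer A, take mast from A; A=[-] B=[disk,shaft,node] C=[spool,grate,mast]
Tick 4: prefer B, take disk from B; A=[-] B=[shaft,node] C=[spool,grate,mast,disk]
Tick 5: prefer A, take shaft from B; A=[-] B=[node] C=[spool,grate,mast,disk,shaft]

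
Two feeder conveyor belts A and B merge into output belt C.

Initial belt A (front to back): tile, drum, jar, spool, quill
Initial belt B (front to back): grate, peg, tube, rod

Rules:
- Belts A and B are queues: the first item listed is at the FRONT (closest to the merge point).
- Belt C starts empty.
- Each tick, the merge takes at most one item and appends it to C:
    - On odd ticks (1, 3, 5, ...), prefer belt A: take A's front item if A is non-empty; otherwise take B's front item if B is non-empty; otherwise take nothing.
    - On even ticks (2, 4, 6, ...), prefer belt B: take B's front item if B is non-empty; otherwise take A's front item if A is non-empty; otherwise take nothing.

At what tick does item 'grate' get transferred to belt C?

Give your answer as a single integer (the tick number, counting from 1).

Tick 1: prefer A, take tile from A; A=[drum,jar,spool,quill] B=[grate,peg,tube,rod] C=[tile]
Tick 2: prefer B, take grate from B; A=[drum,jar,spool,quill] B=[peg,tube,rod] C=[tile,grate]

Answer: 2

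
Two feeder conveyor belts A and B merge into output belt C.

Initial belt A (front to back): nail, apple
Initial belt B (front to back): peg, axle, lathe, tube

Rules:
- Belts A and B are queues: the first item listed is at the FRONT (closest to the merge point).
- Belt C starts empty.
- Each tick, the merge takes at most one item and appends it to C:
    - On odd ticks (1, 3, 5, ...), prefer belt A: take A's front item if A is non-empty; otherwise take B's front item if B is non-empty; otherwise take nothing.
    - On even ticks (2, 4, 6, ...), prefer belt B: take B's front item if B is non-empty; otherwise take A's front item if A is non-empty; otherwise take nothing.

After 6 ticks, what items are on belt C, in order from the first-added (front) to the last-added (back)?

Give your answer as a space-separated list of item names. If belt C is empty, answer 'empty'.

Answer: nail peg apple axle lathe tube

Derivation:
Tick 1: prefer A, take nail from A; A=[apple] B=[peg,axle,lathe,tube] C=[nail]
Tick 2: prefer B, take peg from B; A=[apple] B=[axle,lathe,tube] C=[nail,peg]
Tick 3: prefer A, take apple from A; A=[-] B=[axle,lathe,tube] C=[nail,peg,apple]
Tick 4: prefer B, take axle from B; A=[-] B=[lathe,tube] C=[nail,peg,apple,axle]
Tick 5: prefer A, take lathe from B; A=[-] B=[tube] C=[nail,peg,apple,axle,lathe]
Tick 6: prefer B, take tube from B; A=[-] B=[-] C=[nail,peg,apple,axle,lathe,tube]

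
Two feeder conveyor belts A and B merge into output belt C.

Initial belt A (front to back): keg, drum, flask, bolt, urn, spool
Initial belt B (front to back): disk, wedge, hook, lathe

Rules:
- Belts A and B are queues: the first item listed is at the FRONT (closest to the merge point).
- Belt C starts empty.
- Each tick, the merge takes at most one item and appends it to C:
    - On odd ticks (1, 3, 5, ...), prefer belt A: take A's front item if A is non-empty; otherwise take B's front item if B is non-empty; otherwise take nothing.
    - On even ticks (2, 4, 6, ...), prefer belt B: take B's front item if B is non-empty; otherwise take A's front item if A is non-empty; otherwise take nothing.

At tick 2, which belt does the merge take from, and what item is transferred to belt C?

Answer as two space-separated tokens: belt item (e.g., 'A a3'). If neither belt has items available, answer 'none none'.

Tick 1: prefer A, take keg from A; A=[drum,flask,bolt,urn,spool] B=[disk,wedge,hook,lathe] C=[keg]
Tick 2: prefer B, take disk from B; A=[drum,flask,bolt,urn,spool] B=[wedge,hook,lathe] C=[keg,disk]

Answer: B disk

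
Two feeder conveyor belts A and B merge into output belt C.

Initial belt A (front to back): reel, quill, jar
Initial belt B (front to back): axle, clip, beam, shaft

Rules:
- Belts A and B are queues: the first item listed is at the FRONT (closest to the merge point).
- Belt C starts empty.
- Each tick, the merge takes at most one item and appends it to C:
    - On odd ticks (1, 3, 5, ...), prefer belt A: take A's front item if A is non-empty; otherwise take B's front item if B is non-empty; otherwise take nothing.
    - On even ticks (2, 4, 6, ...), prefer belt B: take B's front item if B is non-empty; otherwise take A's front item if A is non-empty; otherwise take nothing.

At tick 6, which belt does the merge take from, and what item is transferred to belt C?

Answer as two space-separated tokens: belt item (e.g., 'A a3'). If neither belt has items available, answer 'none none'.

Tick 1: prefer A, take reel from A; A=[quill,jar] B=[axle,clip,beam,shaft] C=[reel]
Tick 2: prefer B, take axle from B; A=[quill,jar] B=[clip,beam,shaft] C=[reel,axle]
Tick 3: prefer A, take quill from A; A=[jar] B=[clip,beam,shaft] C=[reel,axle,quill]
Tick 4: prefer B, take clip from B; A=[jar] B=[beam,shaft] C=[reel,axle,quill,clip]
Tick 5: prefer A, take jar from A; A=[-] B=[beam,shaft] C=[reel,axle,quill,clip,jar]
Tick 6: prefer B, take beam from B; A=[-] B=[shaft] C=[reel,axle,quill,clip,jar,beam]

Answer: B beam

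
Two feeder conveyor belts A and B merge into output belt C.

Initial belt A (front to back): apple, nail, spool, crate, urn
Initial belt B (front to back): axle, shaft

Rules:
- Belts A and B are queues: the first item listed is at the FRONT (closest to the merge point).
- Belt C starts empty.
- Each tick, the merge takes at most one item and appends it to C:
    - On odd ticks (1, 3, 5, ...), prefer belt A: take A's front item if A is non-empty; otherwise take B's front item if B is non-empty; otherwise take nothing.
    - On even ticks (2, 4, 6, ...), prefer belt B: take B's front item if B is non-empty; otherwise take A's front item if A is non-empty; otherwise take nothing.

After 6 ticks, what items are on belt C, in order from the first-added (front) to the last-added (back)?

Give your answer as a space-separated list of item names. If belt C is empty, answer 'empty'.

Tick 1: prefer A, take apple from A; A=[nail,spool,crate,urn] B=[axle,shaft] C=[apple]
Tick 2: prefer B, take axle from B; A=[nail,spool,crate,urn] B=[shaft] C=[apple,axle]
Tick 3: prefer A, take nail from A; A=[spool,crate,urn] B=[shaft] C=[apple,axle,nail]
Tick 4: prefer B, take shaft from B; A=[spool,crate,urn] B=[-] C=[apple,axle,nail,shaft]
Tick 5: prefer A, take spool from A; A=[crate,urn] B=[-] C=[apple,axle,nail,shaft,spool]
Tick 6: prefer B, take crate from A; A=[urn] B=[-] C=[apple,axle,nail,shaft,spool,crate]

Answer: apple axle nail shaft spool crate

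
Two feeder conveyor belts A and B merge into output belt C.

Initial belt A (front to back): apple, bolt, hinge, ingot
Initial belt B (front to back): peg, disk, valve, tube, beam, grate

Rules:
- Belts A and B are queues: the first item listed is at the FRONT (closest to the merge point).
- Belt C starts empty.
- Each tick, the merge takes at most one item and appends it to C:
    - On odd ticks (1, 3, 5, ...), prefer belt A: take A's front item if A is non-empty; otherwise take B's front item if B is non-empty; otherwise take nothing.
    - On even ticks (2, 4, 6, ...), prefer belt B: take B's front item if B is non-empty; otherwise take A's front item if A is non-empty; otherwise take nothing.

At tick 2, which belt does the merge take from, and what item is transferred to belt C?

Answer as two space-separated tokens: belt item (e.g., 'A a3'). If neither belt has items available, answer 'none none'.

Tick 1: prefer A, take apple from A; A=[bolt,hinge,ingot] B=[peg,disk,valve,tube,beam,grate] C=[apple]
Tick 2: prefer B, take peg from B; A=[bolt,hinge,ingot] B=[disk,valve,tube,beam,grate] C=[apple,peg]

Answer: B peg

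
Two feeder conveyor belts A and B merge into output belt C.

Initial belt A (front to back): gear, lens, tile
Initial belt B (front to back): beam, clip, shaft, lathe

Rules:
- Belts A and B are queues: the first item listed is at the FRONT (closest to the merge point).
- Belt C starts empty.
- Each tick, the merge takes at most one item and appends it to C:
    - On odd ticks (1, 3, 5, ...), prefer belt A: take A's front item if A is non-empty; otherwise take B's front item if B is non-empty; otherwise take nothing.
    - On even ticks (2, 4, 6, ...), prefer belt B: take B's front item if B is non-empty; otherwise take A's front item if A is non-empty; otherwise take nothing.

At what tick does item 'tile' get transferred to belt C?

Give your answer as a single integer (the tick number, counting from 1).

Tick 1: prefer A, take gear from A; A=[lens,tile] B=[beam,clip,shaft,lathe] C=[gear]
Tick 2: prefer B, take beam from B; A=[lens,tile] B=[clip,shaft,lathe] C=[gear,beam]
Tick 3: prefer A, take lens from A; A=[tile] B=[clip,shaft,lathe] C=[gear,beam,lens]
Tick 4: prefer B, take clip from B; A=[tile] B=[shaft,lathe] C=[gear,beam,lens,clip]
Tick 5: prefer A, take tile from A; A=[-] B=[shaft,lathe] C=[gear,beam,lens,clip,tile]

Answer: 5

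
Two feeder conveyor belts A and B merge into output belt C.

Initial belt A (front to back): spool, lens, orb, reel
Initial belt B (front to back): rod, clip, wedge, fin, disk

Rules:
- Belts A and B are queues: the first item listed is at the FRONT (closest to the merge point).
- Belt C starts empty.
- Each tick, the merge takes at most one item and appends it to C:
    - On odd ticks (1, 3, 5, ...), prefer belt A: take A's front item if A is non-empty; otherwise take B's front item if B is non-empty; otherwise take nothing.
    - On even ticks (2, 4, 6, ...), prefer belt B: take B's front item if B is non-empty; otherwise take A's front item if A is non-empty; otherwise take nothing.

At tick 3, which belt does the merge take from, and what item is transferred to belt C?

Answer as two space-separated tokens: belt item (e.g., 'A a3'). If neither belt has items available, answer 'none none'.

Tick 1: prefer A, take spool from A; A=[lens,orb,reel] B=[rod,clip,wedge,fin,disk] C=[spool]
Tick 2: prefer B, take rod from B; A=[lens,orb,reel] B=[clip,wedge,fin,disk] C=[spool,rod]
Tick 3: prefer A, take lens from A; A=[orb,reel] B=[clip,wedge,fin,disk] C=[spool,rod,lens]

Answer: A lens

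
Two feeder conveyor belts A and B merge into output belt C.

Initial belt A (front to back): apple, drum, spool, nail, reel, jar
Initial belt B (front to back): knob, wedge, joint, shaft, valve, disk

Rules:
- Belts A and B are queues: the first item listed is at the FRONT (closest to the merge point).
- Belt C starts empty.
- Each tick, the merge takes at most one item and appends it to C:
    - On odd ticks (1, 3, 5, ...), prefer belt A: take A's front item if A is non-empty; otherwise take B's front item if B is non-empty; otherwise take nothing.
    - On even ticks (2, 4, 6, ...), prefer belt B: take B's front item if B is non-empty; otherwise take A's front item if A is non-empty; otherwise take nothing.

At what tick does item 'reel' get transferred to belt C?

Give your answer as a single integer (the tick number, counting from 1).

Tick 1: prefer A, take apple from A; A=[drum,spool,nail,reel,jar] B=[knob,wedge,joint,shaft,valve,disk] C=[apple]
Tick 2: prefer B, take knob from B; A=[drum,spool,nail,reel,jar] B=[wedge,joint,shaft,valve,disk] C=[apple,knob]
Tick 3: prefer A, take drum from A; A=[spool,nail,reel,jar] B=[wedge,joint,shaft,valve,disk] C=[apple,knob,drum]
Tick 4: prefer B, take wedge from B; A=[spool,nail,reel,jar] B=[joint,shaft,valve,disk] C=[apple,knob,drum,wedge]
Tick 5: prefer A, take spool from A; A=[nail,reel,jar] B=[joint,shaft,valve,disk] C=[apple,knob,drum,wedge,spool]
Tick 6: prefer B, take joint from B; A=[nail,reel,jar] B=[shaft,valve,disk] C=[apple,knob,drum,wedge,spool,joint]
Tick 7: prefer A, take nail from A; A=[reel,jar] B=[shaft,valve,disk] C=[apple,knob,drum,wedge,spool,joint,nail]
Tick 8: prefer B, take shaft from B; A=[reel,jar] B=[valve,disk] C=[apple,knob,drum,wedge,spool,joint,nail,shaft]
Tick 9: prefer A, take reel from A; A=[jar] B=[valve,disk] C=[apple,knob,drum,wedge,spool,joint,nail,shaft,reel]

Answer: 9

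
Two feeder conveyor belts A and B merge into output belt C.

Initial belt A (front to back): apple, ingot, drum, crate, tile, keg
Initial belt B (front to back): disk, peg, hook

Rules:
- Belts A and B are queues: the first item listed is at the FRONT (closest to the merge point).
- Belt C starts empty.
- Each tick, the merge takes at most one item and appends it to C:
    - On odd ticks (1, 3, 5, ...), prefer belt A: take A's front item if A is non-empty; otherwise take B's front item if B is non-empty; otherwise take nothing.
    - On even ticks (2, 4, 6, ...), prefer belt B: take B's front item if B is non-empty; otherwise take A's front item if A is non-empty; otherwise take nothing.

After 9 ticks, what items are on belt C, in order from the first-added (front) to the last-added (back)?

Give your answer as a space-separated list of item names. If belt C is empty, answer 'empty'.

Answer: apple disk ingot peg drum hook crate tile keg

Derivation:
Tick 1: prefer A, take apple from A; A=[ingot,drum,crate,tile,keg] B=[disk,peg,hook] C=[apple]
Tick 2: prefer B, take disk from B; A=[ingot,drum,crate,tile,keg] B=[peg,hook] C=[apple,disk]
Tick 3: prefer A, take ingot from A; A=[drum,crate,tile,keg] B=[peg,hook] C=[apple,disk,ingot]
Tick 4: prefer B, take peg from B; A=[drum,crate,tile,keg] B=[hook] C=[apple,disk,ingot,peg]
Tick 5: prefer A, take drum from A; A=[crate,tile,keg] B=[hook] C=[apple,disk,ingot,peg,drum]
Tick 6: prefer B, take hook from B; A=[crate,tile,keg] B=[-] C=[apple,disk,ingot,peg,drum,hook]
Tick 7: prefer A, take crate from A; A=[tile,keg] B=[-] C=[apple,disk,ingot,peg,drum,hook,crate]
Tick 8: prefer B, take tile from A; A=[keg] B=[-] C=[apple,disk,ingot,peg,drum,hook,crate,tile]
Tick 9: prefer A, take keg from A; A=[-] B=[-] C=[apple,disk,ingot,peg,drum,hook,crate,tile,keg]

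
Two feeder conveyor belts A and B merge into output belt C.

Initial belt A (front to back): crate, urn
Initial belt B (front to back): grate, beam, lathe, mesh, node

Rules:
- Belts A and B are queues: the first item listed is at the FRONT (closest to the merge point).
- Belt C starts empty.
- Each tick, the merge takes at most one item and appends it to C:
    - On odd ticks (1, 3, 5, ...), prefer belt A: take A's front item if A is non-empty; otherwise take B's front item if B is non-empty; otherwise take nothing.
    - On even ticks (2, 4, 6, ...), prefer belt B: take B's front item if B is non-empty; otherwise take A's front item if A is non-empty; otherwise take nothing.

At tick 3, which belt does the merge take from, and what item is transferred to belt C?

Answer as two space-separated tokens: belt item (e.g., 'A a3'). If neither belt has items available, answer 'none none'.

Answer: A urn

Derivation:
Tick 1: prefer A, take crate from A; A=[urn] B=[grate,beam,lathe,mesh,node] C=[crate]
Tick 2: prefer B, take grate from B; A=[urn] B=[beam,lathe,mesh,node] C=[crate,grate]
Tick 3: prefer A, take urn from A; A=[-] B=[beam,lathe,mesh,node] C=[crate,grate,urn]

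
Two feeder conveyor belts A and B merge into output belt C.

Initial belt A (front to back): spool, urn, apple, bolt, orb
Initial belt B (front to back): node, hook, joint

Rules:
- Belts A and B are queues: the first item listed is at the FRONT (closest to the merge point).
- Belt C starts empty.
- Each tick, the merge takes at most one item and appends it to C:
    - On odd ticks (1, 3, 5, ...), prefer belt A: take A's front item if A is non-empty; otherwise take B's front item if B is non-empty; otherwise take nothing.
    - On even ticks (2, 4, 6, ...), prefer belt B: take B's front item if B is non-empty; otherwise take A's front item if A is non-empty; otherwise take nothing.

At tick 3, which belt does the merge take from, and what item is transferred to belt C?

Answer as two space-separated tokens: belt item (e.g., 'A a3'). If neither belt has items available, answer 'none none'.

Tick 1: prefer A, take spool from A; A=[urn,apple,bolt,orb] B=[node,hook,joint] C=[spool]
Tick 2: prefer B, take node from B; A=[urn,apple,bolt,orb] B=[hook,joint] C=[spool,node]
Tick 3: prefer A, take urn from A; A=[apple,bolt,orb] B=[hook,joint] C=[spool,node,urn]

Answer: A urn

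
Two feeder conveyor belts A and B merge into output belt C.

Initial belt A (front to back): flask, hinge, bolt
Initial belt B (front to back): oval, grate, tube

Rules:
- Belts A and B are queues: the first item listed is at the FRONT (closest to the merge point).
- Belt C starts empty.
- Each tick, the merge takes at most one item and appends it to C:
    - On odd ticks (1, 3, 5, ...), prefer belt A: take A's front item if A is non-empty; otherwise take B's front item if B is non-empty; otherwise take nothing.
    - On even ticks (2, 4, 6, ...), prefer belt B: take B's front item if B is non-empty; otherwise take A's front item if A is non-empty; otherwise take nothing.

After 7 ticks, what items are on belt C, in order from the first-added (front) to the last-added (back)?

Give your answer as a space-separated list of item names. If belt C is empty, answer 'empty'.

Tick 1: prefer A, take flask from A; A=[hinge,bolt] B=[oval,grate,tube] C=[flask]
Tick 2: prefer B, take oval from B; A=[hinge,bolt] B=[grate,tube] C=[flask,oval]
Tick 3: prefer A, take hinge from A; A=[bolt] B=[grate,tube] C=[flask,oval,hinge]
Tick 4: prefer B, take grate from B; A=[bolt] B=[tube] C=[flask,oval,hinge,grate]
Tick 5: prefer A, take bolt from A; A=[-] B=[tube] C=[flask,oval,hinge,grate,bolt]
Tick 6: prefer B, take tube from B; A=[-] B=[-] C=[flask,oval,hinge,grate,bolt,tube]
Tick 7: prefer A, both empty, nothing taken; A=[-] B=[-] C=[flask,oval,hinge,grate,bolt,tube]

Answer: flask oval hinge grate bolt tube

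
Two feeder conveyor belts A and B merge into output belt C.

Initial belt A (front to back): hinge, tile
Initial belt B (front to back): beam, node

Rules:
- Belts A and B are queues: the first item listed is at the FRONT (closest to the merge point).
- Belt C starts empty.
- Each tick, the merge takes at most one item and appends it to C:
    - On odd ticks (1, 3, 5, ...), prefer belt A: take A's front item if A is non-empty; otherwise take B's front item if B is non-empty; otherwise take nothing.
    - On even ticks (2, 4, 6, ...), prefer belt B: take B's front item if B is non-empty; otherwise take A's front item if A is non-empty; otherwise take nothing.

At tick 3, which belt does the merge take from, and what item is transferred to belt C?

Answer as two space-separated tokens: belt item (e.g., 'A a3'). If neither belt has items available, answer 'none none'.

Answer: A tile

Derivation:
Tick 1: prefer A, take hinge from A; A=[tile] B=[beam,node] C=[hinge]
Tick 2: prefer B, take beam from B; A=[tile] B=[node] C=[hinge,beam]
Tick 3: prefer A, take tile from A; A=[-] B=[node] C=[hinge,beam,tile]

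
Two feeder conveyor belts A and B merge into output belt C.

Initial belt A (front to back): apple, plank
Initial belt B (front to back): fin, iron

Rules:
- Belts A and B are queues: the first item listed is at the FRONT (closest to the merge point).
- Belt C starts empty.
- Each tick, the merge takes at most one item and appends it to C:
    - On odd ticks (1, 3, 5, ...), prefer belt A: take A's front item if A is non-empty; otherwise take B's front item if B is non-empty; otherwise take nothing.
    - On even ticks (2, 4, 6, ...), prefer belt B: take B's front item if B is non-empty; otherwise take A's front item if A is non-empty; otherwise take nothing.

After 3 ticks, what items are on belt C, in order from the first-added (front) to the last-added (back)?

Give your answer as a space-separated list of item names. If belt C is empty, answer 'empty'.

Answer: apple fin plank

Derivation:
Tick 1: prefer A, take apple from A; A=[plank] B=[fin,iron] C=[apple]
Tick 2: prefer B, take fin from B; A=[plank] B=[iron] C=[apple,fin]
Tick 3: prefer A, take plank from A; A=[-] B=[iron] C=[apple,fin,plank]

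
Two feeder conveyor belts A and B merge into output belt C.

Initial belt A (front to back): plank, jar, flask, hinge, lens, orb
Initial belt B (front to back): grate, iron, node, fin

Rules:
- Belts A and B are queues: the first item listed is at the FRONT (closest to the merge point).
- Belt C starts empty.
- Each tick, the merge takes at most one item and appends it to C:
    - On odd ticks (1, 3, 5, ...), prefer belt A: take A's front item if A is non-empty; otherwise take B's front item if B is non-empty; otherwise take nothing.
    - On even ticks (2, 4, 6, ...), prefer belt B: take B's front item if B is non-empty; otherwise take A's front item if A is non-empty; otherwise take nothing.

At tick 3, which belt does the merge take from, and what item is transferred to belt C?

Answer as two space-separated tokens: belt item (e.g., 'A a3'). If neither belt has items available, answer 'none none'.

Answer: A jar

Derivation:
Tick 1: prefer A, take plank from A; A=[jar,flask,hinge,lens,orb] B=[grate,iron,node,fin] C=[plank]
Tick 2: prefer B, take grate from B; A=[jar,flask,hinge,lens,orb] B=[iron,node,fin] C=[plank,grate]
Tick 3: prefer A, take jar from A; A=[flask,hinge,lens,orb] B=[iron,node,fin] C=[plank,grate,jar]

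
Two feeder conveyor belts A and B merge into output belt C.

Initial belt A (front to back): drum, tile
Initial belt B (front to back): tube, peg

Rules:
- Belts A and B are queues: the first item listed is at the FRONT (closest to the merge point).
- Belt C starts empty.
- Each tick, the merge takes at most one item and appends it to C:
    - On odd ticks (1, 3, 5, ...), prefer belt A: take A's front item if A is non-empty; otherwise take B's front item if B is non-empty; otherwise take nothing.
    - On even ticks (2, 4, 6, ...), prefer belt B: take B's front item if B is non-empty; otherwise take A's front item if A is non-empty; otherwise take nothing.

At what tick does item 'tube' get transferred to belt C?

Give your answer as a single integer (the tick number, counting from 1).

Answer: 2

Derivation:
Tick 1: prefer A, take drum from A; A=[tile] B=[tube,peg] C=[drum]
Tick 2: prefer B, take tube from B; A=[tile] B=[peg] C=[drum,tube]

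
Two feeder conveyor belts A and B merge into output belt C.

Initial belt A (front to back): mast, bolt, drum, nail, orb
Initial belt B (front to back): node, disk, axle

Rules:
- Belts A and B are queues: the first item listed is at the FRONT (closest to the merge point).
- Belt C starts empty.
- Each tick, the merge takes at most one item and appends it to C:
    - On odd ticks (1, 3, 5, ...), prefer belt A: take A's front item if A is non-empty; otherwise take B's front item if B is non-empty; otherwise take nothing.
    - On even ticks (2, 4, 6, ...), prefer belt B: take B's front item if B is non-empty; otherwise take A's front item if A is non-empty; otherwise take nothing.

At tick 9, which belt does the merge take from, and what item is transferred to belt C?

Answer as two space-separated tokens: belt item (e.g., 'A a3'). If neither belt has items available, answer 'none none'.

Answer: none none

Derivation:
Tick 1: prefer A, take mast from A; A=[bolt,drum,nail,orb] B=[node,disk,axle] C=[mast]
Tick 2: prefer B, take node from B; A=[bolt,drum,nail,orb] B=[disk,axle] C=[mast,node]
Tick 3: prefer A, take bolt from A; A=[drum,nail,orb] B=[disk,axle] C=[mast,node,bolt]
Tick 4: prefer B, take disk from B; A=[drum,nail,orb] B=[axle] C=[mast,node,bolt,disk]
Tick 5: prefer A, take drum from A; A=[nail,orb] B=[axle] C=[mast,node,bolt,disk,drum]
Tick 6: prefer B, take axle from B; A=[nail,orb] B=[-] C=[mast,node,bolt,disk,drum,axle]
Tick 7: prefer A, take nail from A; A=[orb] B=[-] C=[mast,node,bolt,disk,drum,axle,nail]
Tick 8: prefer B, take orb from A; A=[-] B=[-] C=[mast,node,bolt,disk,drum,axle,nail,orb]
Tick 9: prefer A, both empty, nothing taken; A=[-] B=[-] C=[mast,node,bolt,disk,drum,axle,nail,orb]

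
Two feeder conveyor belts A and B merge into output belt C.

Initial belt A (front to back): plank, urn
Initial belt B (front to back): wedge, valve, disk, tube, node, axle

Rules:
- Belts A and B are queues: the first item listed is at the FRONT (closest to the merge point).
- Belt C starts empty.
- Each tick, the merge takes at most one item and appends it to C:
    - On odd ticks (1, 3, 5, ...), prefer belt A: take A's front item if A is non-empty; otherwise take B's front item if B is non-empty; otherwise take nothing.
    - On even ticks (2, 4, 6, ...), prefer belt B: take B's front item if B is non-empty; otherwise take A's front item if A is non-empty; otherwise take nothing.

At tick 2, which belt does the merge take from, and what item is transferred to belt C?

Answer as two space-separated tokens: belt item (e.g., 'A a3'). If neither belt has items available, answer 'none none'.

Answer: B wedge

Derivation:
Tick 1: prefer A, take plank from A; A=[urn] B=[wedge,valve,disk,tube,node,axle] C=[plank]
Tick 2: prefer B, take wedge from B; A=[urn] B=[valve,disk,tube,node,axle] C=[plank,wedge]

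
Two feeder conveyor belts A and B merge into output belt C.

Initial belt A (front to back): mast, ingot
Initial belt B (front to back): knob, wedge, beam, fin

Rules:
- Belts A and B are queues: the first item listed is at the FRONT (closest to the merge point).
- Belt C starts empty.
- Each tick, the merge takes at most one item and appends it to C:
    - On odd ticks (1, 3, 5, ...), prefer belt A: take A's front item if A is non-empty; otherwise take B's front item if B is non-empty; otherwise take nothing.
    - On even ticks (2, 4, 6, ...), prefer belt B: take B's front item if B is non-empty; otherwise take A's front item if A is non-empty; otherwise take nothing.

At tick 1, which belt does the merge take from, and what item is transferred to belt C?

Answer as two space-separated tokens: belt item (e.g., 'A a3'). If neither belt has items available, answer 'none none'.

Tick 1: prefer A, take mast from A; A=[ingot] B=[knob,wedge,beam,fin] C=[mast]

Answer: A mast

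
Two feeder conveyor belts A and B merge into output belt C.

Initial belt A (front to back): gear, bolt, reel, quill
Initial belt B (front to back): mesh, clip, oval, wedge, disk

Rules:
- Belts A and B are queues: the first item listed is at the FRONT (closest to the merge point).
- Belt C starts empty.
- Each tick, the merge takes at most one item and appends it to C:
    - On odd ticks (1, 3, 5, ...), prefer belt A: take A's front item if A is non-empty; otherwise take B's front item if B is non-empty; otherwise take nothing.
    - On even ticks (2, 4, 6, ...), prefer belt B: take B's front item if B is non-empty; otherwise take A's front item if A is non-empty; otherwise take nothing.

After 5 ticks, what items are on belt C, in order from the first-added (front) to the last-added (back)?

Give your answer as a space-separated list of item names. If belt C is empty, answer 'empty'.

Tick 1: prefer A, take gear from A; A=[bolt,reel,quill] B=[mesh,clip,oval,wedge,disk] C=[gear]
Tick 2: prefer B, take mesh from B; A=[bolt,reel,quill] B=[clip,oval,wedge,disk] C=[gear,mesh]
Tick 3: prefer A, take bolt from A; A=[reel,quill] B=[clip,oval,wedge,disk] C=[gear,mesh,bolt]
Tick 4: prefer B, take clip from B; A=[reel,quill] B=[oval,wedge,disk] C=[gear,mesh,bolt,clip]
Tick 5: prefer A, take reel from A; A=[quill] B=[oval,wedge,disk] C=[gear,mesh,bolt,clip,reel]

Answer: gear mesh bolt clip reel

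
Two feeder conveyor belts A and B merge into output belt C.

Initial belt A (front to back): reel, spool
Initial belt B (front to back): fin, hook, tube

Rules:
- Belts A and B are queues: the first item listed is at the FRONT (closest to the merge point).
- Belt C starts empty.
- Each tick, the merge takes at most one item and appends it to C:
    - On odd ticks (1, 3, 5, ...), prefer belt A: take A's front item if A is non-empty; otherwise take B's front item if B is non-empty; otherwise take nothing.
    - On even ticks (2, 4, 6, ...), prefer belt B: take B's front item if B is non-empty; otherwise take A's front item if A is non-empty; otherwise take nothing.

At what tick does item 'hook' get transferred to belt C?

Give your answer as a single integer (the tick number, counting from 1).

Tick 1: prefer A, take reel from A; A=[spool] B=[fin,hook,tube] C=[reel]
Tick 2: prefer B, take fin from B; A=[spool] B=[hook,tube] C=[reel,fin]
Tick 3: prefer A, take spool from A; A=[-] B=[hook,tube] C=[reel,fin,spool]
Tick 4: prefer B, take hook from B; A=[-] B=[tube] C=[reel,fin,spool,hook]

Answer: 4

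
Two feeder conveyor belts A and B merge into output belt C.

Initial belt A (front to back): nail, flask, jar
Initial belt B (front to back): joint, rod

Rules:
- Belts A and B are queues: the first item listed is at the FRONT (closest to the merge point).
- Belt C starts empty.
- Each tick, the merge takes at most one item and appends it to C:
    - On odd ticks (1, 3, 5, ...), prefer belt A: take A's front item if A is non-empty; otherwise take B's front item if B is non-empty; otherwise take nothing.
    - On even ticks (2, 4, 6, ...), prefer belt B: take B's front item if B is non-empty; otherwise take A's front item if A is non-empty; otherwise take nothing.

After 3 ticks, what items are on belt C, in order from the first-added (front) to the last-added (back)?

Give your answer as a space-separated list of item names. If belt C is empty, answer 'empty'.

Tick 1: prefer A, take nail from A; A=[flask,jar] B=[joint,rod] C=[nail]
Tick 2: prefer B, take joint from B; A=[flask,jar] B=[rod] C=[nail,joint]
Tick 3: prefer A, take flask from A; A=[jar] B=[rod] C=[nail,joint,flask]

Answer: nail joint flask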